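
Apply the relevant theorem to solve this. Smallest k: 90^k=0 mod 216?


90^k mod 216:
k=1: 90
k=2: 108
k=3: 0
First zero at k = 3


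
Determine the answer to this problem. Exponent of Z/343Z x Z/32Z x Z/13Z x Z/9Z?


Exponent = lcm of the cyclic orders; pairwise coprime => product.
7^3*2^5*13^1*3^2=343*32*13*9=1284192


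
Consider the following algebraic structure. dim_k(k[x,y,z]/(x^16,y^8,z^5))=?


Basis: x^iy^jz^k, i<16,j<8,k<5
16*8*5=640


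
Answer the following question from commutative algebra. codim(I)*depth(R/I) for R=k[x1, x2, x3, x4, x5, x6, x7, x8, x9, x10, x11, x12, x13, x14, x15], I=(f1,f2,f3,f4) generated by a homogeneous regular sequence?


codim=4, depth=dim(R/I)=15-4=11
Product=4*11=44


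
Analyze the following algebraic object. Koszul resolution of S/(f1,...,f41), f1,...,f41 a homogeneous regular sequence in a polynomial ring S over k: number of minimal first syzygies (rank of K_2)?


Regular sequence => Koszul complex is the minimal free resolution.
Syz_1 minimally generated by Koszul relations f_i*e_j - f_j*e_i (i<j): mu(Syz_1) = beta_2 = C(m,2) = m(m-1)/2
m=41
41*40/2 = 820


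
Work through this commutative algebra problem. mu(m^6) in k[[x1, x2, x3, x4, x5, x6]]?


C(n+d-1,d)=C(11,6)=462


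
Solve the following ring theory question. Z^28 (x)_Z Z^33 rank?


rank(M(x)N) = rank(M)*rank(N)
28*33 = 924


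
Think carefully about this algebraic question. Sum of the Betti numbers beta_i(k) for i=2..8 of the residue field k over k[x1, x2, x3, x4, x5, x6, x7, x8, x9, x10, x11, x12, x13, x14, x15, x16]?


Koszul resolution: beta_i(k)=C(n,i), n=16
C(16,2)=120, C(16,3)=560, C(16,4)=1820, C(16,5)=4368, C(16,6)=8008, C(16,7)=11440, C(16,8)=12870
Sum=39186


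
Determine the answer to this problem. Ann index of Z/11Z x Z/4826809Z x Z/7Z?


Exponent = lcm of the cyclic orders; pairwise coprime => product.
11^1*13^6*7^1=11*4826809*7=371664293


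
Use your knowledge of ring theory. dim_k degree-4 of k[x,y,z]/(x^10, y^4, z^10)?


Need i<10, j<4, k<10 with i+j+k=4.
For each i, j ranges over max(0,4-i-9)..min(3,4-i):
  i=0: j in [0,3] -> 4
  i=1: j in [0,3] -> 4
  i=2: j in [0,2] -> 3
  i=3: j in [0,1] -> 2
  i=4: j in [0,0] -> 1
H(4) = 4+4+3+2+1 = 14


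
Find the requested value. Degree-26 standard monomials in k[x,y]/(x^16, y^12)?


k[x,y], I = (x^16, y^12), d = 26
Need i < 16 and d-i < 12.
Range: 15 <= i <= 15.
H(26) = 1


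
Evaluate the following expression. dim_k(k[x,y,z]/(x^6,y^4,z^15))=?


Basis: x^iy^jz^k, i<6,j<4,k<15
6*4*15=360


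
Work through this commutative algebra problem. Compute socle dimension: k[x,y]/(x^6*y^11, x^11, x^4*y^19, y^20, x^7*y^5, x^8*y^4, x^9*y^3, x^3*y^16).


Socle = ann(m) = span of standard monomials u with x*u, y*u in I (staircase corners).
Redundant generators: x^4*y^19
Minimal generators: x^11, x^9*y^3, x^8*y^4, x^7*y^5, x^6*y^11, x^3*y^16, y^20
Corners: x^2y^19, x^5y^15, x^6y^10, x^7y^4, x^8y^3, x^10y^2
Socle dim=6


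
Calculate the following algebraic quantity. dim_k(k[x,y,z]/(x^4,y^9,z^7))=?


Basis: x^iy^jz^k, i<4,j<9,k<7
4*9*7=252


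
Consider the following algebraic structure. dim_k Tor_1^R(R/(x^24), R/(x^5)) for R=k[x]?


Tor_1(R/I,R/J)=(I cap J)/IJ=(x^24)/(x^29)
dim=29-24=min(24,5)=5


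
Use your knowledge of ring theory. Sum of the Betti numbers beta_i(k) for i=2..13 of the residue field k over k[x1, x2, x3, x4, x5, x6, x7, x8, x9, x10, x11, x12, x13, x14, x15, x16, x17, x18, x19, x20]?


Koszul resolution: beta_i(k)=C(n,i), n=20
C(20,2)=190, C(20,3)=1140, C(20,4)=4845, C(20,5)=15504, C(20,6)=38760, C(20,7)=77520, C(20,8)=125970, C(20,9)=167960, C(20,10)=184756, C(20,11)=167960, C(20,12)=125970, C(20,13)=77520
Sum=988095


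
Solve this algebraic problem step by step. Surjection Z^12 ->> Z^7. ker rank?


rank(ker) = 12-7 = 5


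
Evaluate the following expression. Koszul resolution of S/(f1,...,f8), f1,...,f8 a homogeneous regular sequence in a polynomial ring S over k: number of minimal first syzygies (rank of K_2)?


Regular sequence => Koszul complex is the minimal free resolution.
Syz_1 minimally generated by Koszul relations f_i*e_j - f_j*e_i (i<j): mu(Syz_1) = beta_2 = C(m,2) = m(m-1)/2
m=8
8*7/2 = 28


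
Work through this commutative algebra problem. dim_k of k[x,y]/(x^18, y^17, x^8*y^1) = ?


k[x,y]/I, I = (x^18, y^17, x^8*y^1)
Rect: 18x17=306. Corner: (18-8)x(17-1)=160.
dim = 306-160 = 146


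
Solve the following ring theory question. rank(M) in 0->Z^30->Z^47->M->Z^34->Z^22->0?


Alt sum=0:
(-1)^0*30 + (-1)^1*47 + (-1)^2*? + (-1)^3*34 + (-1)^4*22=0
rank(M)=29


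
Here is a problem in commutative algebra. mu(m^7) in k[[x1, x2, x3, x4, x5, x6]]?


C(n+d-1,d)=C(12,7)=792


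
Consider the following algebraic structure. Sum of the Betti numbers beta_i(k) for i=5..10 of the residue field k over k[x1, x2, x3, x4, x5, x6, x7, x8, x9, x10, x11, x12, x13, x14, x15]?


Koszul resolution: beta_i(k)=C(n,i), n=15
C(15,5)=3003, C(15,6)=5005, C(15,7)=6435, C(15,8)=6435, C(15,9)=5005, C(15,10)=3003
Sum=28886


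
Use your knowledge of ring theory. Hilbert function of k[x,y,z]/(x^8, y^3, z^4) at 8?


Need i<8, j<3, k<4 with i+j+k=8.
For each i, j ranges over max(0,8-i-3)..min(2,8-i):
  i=0: j in [5,2] -> 0
  i=1: j in [4,2] -> 0
  i=2: j in [3,2] -> 0
  i=3: j in [2,2] -> 1
  i=4: j in [1,2] -> 2
  i=5: j in [0,2] -> 3
  i=6: j in [0,2] -> 3
  i=7: j in [0,1] -> 2
H(8) = 0+0+0+1+2+3+3+2 = 11


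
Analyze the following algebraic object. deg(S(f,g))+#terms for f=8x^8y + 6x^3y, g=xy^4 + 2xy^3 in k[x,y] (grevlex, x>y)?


LT(f)=8x^8y, LT(g)=xy^4
lcm(LM)=x^8y^4
S(f,g) (scaled by 8 to clear denominators) = y^3*f - 8x^7*g = -16x^8y^3 + 6x^3y^4
2 terms, deg 11.
11+2=13


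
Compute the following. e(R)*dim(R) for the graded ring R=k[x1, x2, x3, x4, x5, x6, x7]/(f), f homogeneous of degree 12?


e(R)=deg(f)=12, dim(R)=7-1=6
e*dim=12*6=72


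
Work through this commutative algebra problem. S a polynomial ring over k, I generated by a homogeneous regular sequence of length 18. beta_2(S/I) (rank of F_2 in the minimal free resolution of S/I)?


Regular sequence => Koszul complex is the minimal free resolution.
Syz_1 minimally generated by Koszul relations f_i*e_j - f_j*e_i (i<j): mu(Syz_1) = beta_2 = C(m,2) = m(m-1)/2
m=18
18*17/2 = 153


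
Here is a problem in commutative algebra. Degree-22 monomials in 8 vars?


C(d+n-1,n-1)=C(29,7)=1560780


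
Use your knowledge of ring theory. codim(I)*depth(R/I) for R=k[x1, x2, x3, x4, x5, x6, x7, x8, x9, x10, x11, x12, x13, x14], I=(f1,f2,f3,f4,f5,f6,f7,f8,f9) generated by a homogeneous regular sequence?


codim=9, depth=dim(R/I)=14-9=5
Product=9*5=45


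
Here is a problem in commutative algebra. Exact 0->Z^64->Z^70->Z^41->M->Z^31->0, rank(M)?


Alt sum=0:
(-1)^0*64 + (-1)^1*70 + (-1)^2*41 + (-1)^3*? + (-1)^4*31=0
rank(M)=66


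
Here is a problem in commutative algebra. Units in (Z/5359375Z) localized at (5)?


Local ring = Z/15625Z.
phi(15625) = 5^5*(5-1) = 12500


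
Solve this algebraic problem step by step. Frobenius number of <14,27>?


gcd(14,27)=1 => F=ab-a-b=14*27-14-27=378-41=337


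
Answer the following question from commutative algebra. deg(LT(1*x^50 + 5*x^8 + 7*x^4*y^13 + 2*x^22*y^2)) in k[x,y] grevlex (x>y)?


LT: 1*x^50
deg_x=50, deg_y=0
Total=50+0=50


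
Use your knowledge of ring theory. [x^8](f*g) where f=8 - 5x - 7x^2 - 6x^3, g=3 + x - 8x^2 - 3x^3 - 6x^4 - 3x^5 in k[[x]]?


[x^8] = sum a_i*b_j, i+j=8
  -6*-3=18
Sum=18


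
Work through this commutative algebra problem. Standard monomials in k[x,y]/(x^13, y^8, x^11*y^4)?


k[x,y]/I, I = (x^13, y^8, x^11*y^4)
Rect: 13x8=104. Corner: (13-11)x(8-4)=8.
dim = 104-8 = 96


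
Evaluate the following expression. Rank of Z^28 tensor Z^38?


rank(M(x)N) = rank(M)*rank(N)
28*38 = 1064


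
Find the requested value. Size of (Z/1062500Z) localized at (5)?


5-primary part: 1062500=5^6*68
Size=5^6=15625


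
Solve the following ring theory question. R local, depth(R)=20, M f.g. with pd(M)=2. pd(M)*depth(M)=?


pd+depth=20
depth=20-2=18
pd*depth=2*18=36


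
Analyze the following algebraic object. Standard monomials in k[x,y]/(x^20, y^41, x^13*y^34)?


k[x,y]/I, I = (x^20, y^41, x^13*y^34)
Rect: 20x41=820. Corner: (20-13)x(41-34)=49.
dim = 820-49 = 771


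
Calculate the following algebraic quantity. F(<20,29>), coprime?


gcd(20,29)=1 => F=ab-a-b=20*29-20-29=580-49=531


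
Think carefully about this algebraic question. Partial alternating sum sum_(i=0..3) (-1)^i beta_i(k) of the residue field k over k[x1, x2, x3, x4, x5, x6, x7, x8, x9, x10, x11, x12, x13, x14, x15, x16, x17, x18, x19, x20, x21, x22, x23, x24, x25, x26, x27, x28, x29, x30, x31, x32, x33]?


Koszul resolution: beta_i(k)=C(n,i), n=33
sum_(i=0..p) (-1)^i C(n,i) = (-1)^p C(n-1,p)
(-1)^3*C(32,3) = (-1)^3*4960 = -4960


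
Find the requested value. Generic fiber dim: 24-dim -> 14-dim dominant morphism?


dim(fiber)=dim(X)-dim(Y)=24-14=10


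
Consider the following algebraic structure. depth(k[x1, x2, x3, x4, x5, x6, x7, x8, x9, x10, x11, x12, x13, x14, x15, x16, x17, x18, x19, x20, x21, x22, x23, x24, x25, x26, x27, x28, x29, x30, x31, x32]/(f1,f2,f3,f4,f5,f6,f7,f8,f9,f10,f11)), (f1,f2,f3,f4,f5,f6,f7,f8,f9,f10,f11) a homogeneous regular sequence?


depth(R)=32
depth(R/I)=32-11=21


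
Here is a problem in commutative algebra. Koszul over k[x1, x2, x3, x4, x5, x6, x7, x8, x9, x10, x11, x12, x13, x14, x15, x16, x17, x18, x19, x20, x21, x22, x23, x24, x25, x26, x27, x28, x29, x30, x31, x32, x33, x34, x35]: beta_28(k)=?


C(n,i)=C(35,28)=6724520


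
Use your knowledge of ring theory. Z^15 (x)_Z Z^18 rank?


rank(M(x)N) = rank(M)*rank(N)
15*18 = 270


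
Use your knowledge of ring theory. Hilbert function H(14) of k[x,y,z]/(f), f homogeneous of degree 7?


C(16,2)-C(9,2)=120-36=84


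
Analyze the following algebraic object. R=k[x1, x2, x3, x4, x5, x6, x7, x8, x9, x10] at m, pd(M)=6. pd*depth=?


pd+depth=10
depth=10-6=4
pd*depth=6*4=24


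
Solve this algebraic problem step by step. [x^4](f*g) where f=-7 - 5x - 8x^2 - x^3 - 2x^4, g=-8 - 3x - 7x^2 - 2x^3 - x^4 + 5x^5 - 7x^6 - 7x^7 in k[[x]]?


[x^4] = sum a_i*b_j, i+j=4
  -7*-1=7
  -5*-2=10
  -8*-7=56
  -1*-3=3
  -2*-8=16
Sum=92


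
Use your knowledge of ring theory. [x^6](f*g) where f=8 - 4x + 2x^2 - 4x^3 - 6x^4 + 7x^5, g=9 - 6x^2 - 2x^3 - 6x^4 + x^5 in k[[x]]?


[x^6] = sum a_i*b_j, i+j=6
  -4*1=-4
  2*-6=-12
  -4*-2=8
  -6*-6=36
Sum=28


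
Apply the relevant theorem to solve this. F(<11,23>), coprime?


gcd(11,23)=1 => F=ab-a-b=11*23-11-23=253-34=219


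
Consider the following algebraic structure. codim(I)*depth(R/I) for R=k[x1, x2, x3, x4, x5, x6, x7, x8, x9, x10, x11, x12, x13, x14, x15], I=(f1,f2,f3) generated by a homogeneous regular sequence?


codim=3, depth=dim(R/I)=15-3=12
Product=3*12=36


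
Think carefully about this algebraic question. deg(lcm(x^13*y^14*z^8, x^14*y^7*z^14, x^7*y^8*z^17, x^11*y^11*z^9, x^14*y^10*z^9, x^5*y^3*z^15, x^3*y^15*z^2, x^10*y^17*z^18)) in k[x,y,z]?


lcm = componentwise max:
x: max(13,14,7,11,14,5,3,10)=14
y: max(14,7,8,11,10,3,15,17)=17
z: max(8,14,17,9,9,15,2,18)=18
Total=14+17+18=49


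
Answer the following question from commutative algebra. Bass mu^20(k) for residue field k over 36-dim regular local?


C(n,i)=C(36,20)=7307872110


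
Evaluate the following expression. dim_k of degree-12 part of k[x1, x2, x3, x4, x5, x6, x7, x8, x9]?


C(d+n-1,n-1)=C(20,8)=125970


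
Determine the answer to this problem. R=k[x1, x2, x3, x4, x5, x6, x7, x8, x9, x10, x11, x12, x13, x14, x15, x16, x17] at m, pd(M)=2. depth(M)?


pd+depth=depth(R)=17
depth=17-2=15


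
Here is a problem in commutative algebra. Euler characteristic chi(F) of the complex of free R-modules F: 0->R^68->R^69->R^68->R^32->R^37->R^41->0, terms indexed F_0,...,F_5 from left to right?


chi = sum (-1)^i * rank:
(-1)^0*68=68
(-1)^1*69=-69
(-1)^2*68=68
(-1)^3*32=-32
(-1)^4*37=37
(-1)^5*41=-41
chi=31


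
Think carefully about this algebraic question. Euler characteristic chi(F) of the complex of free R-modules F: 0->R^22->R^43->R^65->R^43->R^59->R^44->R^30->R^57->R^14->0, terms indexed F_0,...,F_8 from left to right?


chi = sum (-1)^i * rank:
(-1)^0*22=22
(-1)^1*43=-43
(-1)^2*65=65
(-1)^3*43=-43
(-1)^4*59=59
(-1)^5*44=-44
(-1)^6*30=30
(-1)^7*57=-57
(-1)^8*14=14
chi=3


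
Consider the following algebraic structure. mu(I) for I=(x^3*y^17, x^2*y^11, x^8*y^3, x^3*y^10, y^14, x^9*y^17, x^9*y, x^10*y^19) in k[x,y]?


Remove redundant (divisible by others).
x^3*y^17 redundant.
x^9*y^17 redundant.
x^10*y^19 redundant.
Min: x^9*y, x^8*y^3, x^3*y^10, x^2*y^11, y^14
Count=5


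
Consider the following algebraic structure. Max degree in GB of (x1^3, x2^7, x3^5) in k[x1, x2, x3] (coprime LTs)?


Pure powers, coprime LTs => already GB.
Degrees: 3, 7, 5
Max=7


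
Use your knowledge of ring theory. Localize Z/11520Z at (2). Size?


2-primary part: 11520=2^8*45
Size=2^8=256


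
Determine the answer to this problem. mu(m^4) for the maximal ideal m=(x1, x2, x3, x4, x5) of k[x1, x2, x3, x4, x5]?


Graded Nakayama: mu(m^d) = dim_k (m^d/m^(d+1)) = #degree-4 monomials in 5 vars
C(n+d-1,d)=C(8,4)=70


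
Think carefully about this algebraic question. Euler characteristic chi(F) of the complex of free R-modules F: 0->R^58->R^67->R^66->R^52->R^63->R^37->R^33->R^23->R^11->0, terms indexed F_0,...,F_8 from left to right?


chi = sum (-1)^i * rank:
(-1)^0*58=58
(-1)^1*67=-67
(-1)^2*66=66
(-1)^3*52=-52
(-1)^4*63=63
(-1)^5*37=-37
(-1)^6*33=33
(-1)^7*23=-23
(-1)^8*11=11
chi=52


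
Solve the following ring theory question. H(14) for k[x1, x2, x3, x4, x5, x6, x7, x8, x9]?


C(d+n-1,n-1)=C(22,8)=319770


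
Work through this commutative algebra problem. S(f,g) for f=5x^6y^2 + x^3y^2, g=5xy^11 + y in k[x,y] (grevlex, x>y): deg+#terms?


LT(f)=5x^6y^2, LT(g)=5xy^11
lcm(LM)=x^6y^11
S(f,g) (scaled by 25 to clear denominators) = 5y^9*f - 5x^5*g = 5x^3y^11 - 5x^5y
2 terms, deg 14.
14+2=16


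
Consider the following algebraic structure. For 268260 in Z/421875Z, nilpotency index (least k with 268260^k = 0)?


268260^k mod 421875:
k=1: 268260
k=2: 411975
k=3: 351000
k=4: 135000
k=5: 84375
k=6: 0
First zero at k = 6


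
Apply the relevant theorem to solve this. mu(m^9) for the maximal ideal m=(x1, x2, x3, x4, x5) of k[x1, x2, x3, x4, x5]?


Graded Nakayama: mu(m^d) = dim_k (m^d/m^(d+1)) = #degree-9 monomials in 5 vars
C(n+d-1,d)=C(13,9)=715


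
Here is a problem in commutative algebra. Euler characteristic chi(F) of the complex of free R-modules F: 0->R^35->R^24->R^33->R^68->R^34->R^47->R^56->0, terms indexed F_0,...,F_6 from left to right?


chi = sum (-1)^i * rank:
(-1)^0*35=35
(-1)^1*24=-24
(-1)^2*33=33
(-1)^3*68=-68
(-1)^4*34=34
(-1)^5*47=-47
(-1)^6*56=56
chi=19


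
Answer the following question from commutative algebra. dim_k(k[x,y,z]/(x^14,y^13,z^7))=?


Basis: x^iy^jz^k, i<14,j<13,k<7
14*13*7=1274


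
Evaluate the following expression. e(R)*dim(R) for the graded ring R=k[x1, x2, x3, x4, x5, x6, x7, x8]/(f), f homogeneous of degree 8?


e(R)=deg(f)=8, dim(R)=8-1=7
e*dim=8*7=56


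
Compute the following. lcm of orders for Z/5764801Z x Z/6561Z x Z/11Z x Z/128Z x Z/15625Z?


Exponent = lcm of the cyclic orders; pairwise coprime => product.
7^8*3^8*11^1*2^7*5^6=5764801*6561*11*128*15625=832102905942000000


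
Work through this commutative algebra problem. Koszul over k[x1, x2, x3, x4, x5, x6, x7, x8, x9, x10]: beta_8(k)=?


C(n,i)=C(10,8)=45


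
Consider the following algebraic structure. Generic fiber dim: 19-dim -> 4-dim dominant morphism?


dim(fiber)=dim(X)-dim(Y)=19-4=15


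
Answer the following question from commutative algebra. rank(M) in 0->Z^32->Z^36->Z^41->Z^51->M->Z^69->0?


Alt sum=0:
(-1)^0*32 + (-1)^1*36 + (-1)^2*41 + (-1)^3*51 + (-1)^4*? + (-1)^5*69=0
rank(M)=83


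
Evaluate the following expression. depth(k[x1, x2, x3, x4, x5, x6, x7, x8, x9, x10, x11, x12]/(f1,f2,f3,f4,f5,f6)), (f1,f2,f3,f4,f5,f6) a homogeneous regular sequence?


depth(R)=12
depth(R/I)=12-6=6


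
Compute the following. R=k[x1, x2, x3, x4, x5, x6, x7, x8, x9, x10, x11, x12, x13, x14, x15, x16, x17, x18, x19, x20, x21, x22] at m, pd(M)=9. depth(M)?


pd+depth=depth(R)=22
depth=22-9=13


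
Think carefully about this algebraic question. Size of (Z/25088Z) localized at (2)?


2-primary part: 25088=2^9*49
Size=2^9=512


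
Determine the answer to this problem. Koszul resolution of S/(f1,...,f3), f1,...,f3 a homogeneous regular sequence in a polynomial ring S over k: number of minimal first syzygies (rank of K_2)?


Regular sequence => Koszul complex is the minimal free resolution.
Syz_1 minimally generated by Koszul relations f_i*e_j - f_j*e_i (i<j): mu(Syz_1) = beta_2 = C(m,2) = m(m-1)/2
m=3
3*2/2 = 3


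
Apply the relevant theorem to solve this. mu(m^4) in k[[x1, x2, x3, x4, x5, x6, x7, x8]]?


C(n+d-1,d)=C(11,4)=330


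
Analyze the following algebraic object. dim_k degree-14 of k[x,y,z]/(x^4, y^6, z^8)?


Need i<4, j<6, k<8 with i+j+k=14.
For each i, j ranges over max(0,14-i-7)..min(5,14-i):
  i=0: j in [7,5] -> 0
  i=1: j in [6,5] -> 0
  i=2: j in [5,5] -> 1
  i=3: j in [4,5] -> 2
H(14) = 0+0+1+2 = 3


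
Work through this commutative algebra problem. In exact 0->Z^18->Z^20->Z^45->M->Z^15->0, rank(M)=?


Alt sum=0:
(-1)^0*18 + (-1)^1*20 + (-1)^2*45 + (-1)^3*? + (-1)^4*15=0
rank(M)=58


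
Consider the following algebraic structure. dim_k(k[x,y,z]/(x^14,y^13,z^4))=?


Basis: x^iy^jz^k, i<14,j<13,k<4
14*13*4=728


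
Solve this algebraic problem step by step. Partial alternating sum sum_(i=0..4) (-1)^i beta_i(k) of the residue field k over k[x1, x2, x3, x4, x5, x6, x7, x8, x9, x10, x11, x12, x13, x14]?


Koszul resolution: beta_i(k)=C(n,i), n=14
sum_(i=0..p) (-1)^i C(n,i) = (-1)^p C(n-1,p)
(-1)^4*C(13,4) = (-1)^4*715 = 715


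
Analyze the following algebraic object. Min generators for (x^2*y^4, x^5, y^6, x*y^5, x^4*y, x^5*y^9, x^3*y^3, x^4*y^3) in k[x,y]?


Remove redundant (divisible by others).
x^4*y^3 redundant.
x^5*y^9 redundant.
Min: x^5, x^4*y, x^3*y^3, x^2*y^4, x*y^5, y^6
Count=6


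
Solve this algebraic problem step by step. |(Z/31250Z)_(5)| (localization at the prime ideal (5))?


5-primary part: 31250=5^6*2
Size=5^6=15625


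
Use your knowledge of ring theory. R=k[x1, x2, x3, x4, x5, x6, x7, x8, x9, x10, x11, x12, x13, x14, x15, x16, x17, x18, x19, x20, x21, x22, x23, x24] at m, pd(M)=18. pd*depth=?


pd+depth=24
depth=24-18=6
pd*depth=18*6=108


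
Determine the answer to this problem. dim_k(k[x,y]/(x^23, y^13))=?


Basis: x^i*y^j, i<23, j<13
23*13=299


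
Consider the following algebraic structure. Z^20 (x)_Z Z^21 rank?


rank(M(x)N) = rank(M)*rank(N)
20*21 = 420


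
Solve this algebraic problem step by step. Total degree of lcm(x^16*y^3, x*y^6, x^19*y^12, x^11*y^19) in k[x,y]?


lcm = componentwise max:
x: max(16,1,19,11)=19
y: max(3,6,12,19)=19
Total=19+19=38


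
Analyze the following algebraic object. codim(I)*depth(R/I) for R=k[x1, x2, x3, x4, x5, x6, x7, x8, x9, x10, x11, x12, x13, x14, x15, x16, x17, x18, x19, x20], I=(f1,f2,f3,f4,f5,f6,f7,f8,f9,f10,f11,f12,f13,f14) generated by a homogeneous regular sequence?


codim=14, depth=dim(R/I)=20-14=6
Product=14*6=84


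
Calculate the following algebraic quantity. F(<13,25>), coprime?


gcd(13,25)=1 => F=ab-a-b=13*25-13-25=325-38=287


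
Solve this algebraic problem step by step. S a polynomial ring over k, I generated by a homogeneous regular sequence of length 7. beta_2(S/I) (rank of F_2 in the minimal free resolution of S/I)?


Regular sequence => Koszul complex is the minimal free resolution.
Syz_1 minimally generated by Koszul relations f_i*e_j - f_j*e_i (i<j): mu(Syz_1) = beta_2 = C(m,2) = m(m-1)/2
m=7
7*6/2 = 21


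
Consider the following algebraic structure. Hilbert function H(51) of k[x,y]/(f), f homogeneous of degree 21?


H(t)=d for t>=d-1.
d=21, t=51
H(51)=21


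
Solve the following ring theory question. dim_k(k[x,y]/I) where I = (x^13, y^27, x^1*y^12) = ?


k[x,y]/I, I = (x^13, y^27, x^1*y^12)
Rect: 13x27=351. Corner: (13-1)x(27-12)=180.
dim = 351-180 = 171


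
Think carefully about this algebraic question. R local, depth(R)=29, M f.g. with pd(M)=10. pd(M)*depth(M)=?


pd+depth=29
depth=29-10=19
pd*depth=10*19=190


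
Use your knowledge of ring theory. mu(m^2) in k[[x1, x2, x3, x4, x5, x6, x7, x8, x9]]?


C(n+d-1,d)=C(10,2)=45


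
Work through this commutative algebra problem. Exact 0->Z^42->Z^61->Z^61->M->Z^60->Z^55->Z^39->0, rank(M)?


Alt sum=0:
(-1)^0*42 + (-1)^1*61 + (-1)^2*61 + (-1)^3*? + (-1)^4*60 + (-1)^5*55 + (-1)^6*39=0
rank(M)=86


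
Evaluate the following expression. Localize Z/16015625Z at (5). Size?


5-primary part: 16015625=5^8*41
Size=5^8=390625


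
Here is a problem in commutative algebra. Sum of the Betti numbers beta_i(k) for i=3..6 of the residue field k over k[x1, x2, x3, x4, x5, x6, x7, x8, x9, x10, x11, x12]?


Koszul resolution: beta_i(k)=C(n,i), n=12
C(12,3)=220, C(12,4)=495, C(12,5)=792, C(12,6)=924
Sum=2431


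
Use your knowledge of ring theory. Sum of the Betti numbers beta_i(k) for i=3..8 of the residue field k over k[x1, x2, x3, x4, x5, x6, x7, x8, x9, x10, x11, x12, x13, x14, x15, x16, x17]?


Koszul resolution: beta_i(k)=C(n,i), n=17
C(17,3)=680, C(17,4)=2380, C(17,5)=6188, C(17,6)=12376, C(17,7)=19448, C(17,8)=24310
Sum=65382


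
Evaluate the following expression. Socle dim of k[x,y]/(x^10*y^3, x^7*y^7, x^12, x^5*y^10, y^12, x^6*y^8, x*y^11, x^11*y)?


Socle = ann(m) = span of standard monomials u with x*u, y*u in I (staircase corners).
Minimal generators: x^12, x^11*y, x^10*y^3, x^7*y^7, x^6*y^8, x^5*y^10, x*y^11, y^12
Corners: y^11, x^4y^10, x^5y^9, x^6y^7, x^9y^6, x^10y^2, x^11
Socle dim=7


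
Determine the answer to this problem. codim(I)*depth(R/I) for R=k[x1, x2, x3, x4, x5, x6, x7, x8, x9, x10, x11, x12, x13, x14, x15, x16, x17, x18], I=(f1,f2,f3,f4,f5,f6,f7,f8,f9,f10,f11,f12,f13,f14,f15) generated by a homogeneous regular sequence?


codim=15, depth=dim(R/I)=18-15=3
Product=15*3=45


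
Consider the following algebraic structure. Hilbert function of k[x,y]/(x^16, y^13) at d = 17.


k[x,y], I = (x^16, y^13), d = 17
Need i < 16 and d-i < 13.
Range: 5 <= i <= 15.
H(17) = 11


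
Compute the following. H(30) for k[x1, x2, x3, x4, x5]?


C(d+n-1,n-1)=C(34,4)=46376


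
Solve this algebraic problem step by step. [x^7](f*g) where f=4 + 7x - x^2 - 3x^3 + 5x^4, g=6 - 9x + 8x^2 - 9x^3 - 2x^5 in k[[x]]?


[x^7] = sum a_i*b_j, i+j=7
  -1*-2=2
  5*-9=-45
Sum=-43


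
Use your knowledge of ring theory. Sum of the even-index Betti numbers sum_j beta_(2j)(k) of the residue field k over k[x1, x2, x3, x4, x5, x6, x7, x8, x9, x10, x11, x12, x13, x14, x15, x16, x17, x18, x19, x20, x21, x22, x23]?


Koszul resolution: beta_i(k)=C(n,i), n=23
sum_even C(23,i) = 2^(n-1) = 2^22 = 4194304


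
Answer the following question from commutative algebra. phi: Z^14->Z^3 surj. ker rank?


rank(ker) = 14-3 = 11


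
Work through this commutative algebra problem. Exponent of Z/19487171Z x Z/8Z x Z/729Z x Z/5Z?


Exponent = lcm of the cyclic orders; pairwise coprime => product.
11^7*2^3*3^6*5^1=19487171*8*729*5=568245906360


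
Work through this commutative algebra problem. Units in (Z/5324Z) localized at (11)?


Local ring = Z/1331Z.
phi(1331) = 11^2*(11-1) = 1210


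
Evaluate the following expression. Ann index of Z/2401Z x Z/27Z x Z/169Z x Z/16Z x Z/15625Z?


Exponent = lcm of the cyclic orders; pairwise coprime => product.
7^4*3^3*13^2*2^4*5^6=2401*27*169*16*15625=2738940750000


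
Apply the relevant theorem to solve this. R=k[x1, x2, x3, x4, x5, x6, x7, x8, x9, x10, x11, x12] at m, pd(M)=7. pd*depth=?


pd+depth=12
depth=12-7=5
pd*depth=7*5=35


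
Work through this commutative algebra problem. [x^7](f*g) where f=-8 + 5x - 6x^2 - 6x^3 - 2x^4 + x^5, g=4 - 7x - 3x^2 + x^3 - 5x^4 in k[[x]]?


[x^7] = sum a_i*b_j, i+j=7
  -6*-5=30
  -2*1=-2
  1*-3=-3
Sum=25


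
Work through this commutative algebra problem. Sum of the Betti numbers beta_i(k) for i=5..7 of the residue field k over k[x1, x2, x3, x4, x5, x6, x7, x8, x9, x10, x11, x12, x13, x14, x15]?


Koszul resolution: beta_i(k)=C(n,i), n=15
C(15,5)=3003, C(15,6)=5005, C(15,7)=6435
Sum=14443


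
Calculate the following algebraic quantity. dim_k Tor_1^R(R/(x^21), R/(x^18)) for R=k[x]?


Tor_1(R/I,R/J)=(I cap J)/IJ=(x^21)/(x^39)
dim=39-21=min(21,18)=18


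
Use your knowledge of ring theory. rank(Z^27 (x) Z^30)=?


rank(M(x)N) = rank(M)*rank(N)
27*30 = 810


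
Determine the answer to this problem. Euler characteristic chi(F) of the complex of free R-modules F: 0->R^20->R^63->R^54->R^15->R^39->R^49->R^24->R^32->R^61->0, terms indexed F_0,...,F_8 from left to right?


chi = sum (-1)^i * rank:
(-1)^0*20=20
(-1)^1*63=-63
(-1)^2*54=54
(-1)^3*15=-15
(-1)^4*39=39
(-1)^5*49=-49
(-1)^6*24=24
(-1)^7*32=-32
(-1)^8*61=61
chi=39


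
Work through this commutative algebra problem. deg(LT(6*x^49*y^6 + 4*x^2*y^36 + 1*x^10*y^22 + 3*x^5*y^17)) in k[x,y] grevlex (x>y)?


LT: 6*x^49*y^6
deg_x=49, deg_y=6
Total=49+6=55


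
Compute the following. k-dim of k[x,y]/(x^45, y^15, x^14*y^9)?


k[x,y]/I, I = (x^45, y^15, x^14*y^9)
Rect: 45x15=675. Corner: (45-14)x(15-9)=186.
dim = 675-186 = 489


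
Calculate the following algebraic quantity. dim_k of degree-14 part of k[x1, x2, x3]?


C(d+n-1,n-1)=C(16,2)=120


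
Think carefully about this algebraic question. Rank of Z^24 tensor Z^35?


rank(M(x)N) = rank(M)*rank(N)
24*35 = 840


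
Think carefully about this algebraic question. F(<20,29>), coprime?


gcd(20,29)=1 => F=ab-a-b=20*29-20-29=580-49=531


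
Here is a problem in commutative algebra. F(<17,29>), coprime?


gcd(17,29)=1 => F=ab-a-b=17*29-17-29=493-46=447


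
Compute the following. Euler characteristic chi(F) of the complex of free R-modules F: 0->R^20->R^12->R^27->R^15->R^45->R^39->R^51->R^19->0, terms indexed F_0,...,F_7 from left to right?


chi = sum (-1)^i * rank:
(-1)^0*20=20
(-1)^1*12=-12
(-1)^2*27=27
(-1)^3*15=-15
(-1)^4*45=45
(-1)^5*39=-39
(-1)^6*51=51
(-1)^7*19=-19
chi=58


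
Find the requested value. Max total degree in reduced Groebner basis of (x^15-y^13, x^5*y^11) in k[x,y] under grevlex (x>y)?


LT(f1)=x^15, LT(f2)=x^5y^11, lcm=x^15y^11
S(f1,f2) = y^11*f1 - x^10*f2 = -y^24
Reduced GB = {f1, f2, y^24}; degrees 15, 16, 24
Max = 24


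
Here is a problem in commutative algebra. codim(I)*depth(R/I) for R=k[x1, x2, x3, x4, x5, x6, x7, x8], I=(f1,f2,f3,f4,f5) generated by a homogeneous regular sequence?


codim=5, depth=dim(R/I)=8-5=3
Product=5*3=15


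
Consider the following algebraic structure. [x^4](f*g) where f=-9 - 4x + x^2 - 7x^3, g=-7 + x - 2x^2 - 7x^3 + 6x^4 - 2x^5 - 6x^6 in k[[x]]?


[x^4] = sum a_i*b_j, i+j=4
  -9*6=-54
  -4*-7=28
  1*-2=-2
  -7*1=-7
Sum=-35


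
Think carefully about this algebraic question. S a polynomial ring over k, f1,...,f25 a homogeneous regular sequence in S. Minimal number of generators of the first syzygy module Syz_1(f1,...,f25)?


Regular sequence => Koszul complex is the minimal free resolution.
Syz_1 minimally generated by Koszul relations f_i*e_j - f_j*e_i (i<j): mu(Syz_1) = beta_2 = C(m,2) = m(m-1)/2
m=25
25*24/2 = 300


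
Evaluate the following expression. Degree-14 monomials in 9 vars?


C(d+n-1,n-1)=C(22,8)=319770


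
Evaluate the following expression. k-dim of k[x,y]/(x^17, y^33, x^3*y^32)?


k[x,y]/I, I = (x^17, y^33, x^3*y^32)
Rect: 17x33=561. Corner: (17-3)x(33-32)=14.
dim = 561-14 = 547


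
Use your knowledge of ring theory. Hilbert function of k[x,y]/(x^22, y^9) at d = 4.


k[x,y], I = (x^22, y^9), d = 4
Need i < 22 and d-i < 9.
Range: 0 <= i <= 4.
H(4) = 5


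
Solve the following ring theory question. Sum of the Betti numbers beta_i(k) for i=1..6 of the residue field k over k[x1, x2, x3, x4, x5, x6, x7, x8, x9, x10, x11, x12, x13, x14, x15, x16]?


Koszul resolution: beta_i(k)=C(n,i), n=16
C(16,1)=16, C(16,2)=120, C(16,3)=560, C(16,4)=1820, C(16,5)=4368, C(16,6)=8008
Sum=14892


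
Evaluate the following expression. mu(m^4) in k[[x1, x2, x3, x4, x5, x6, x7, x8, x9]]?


C(n+d-1,d)=C(12,4)=495


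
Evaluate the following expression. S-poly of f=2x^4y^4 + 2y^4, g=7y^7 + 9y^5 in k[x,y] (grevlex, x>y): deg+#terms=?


LT(f)=2x^4y^4, LT(g)=7y^7
lcm(LM)=x^4y^7
S(f,g) (scaled by 14 to clear denominators) = 7y^3*f - 2x^4*g = -18x^4y^5 + 14y^7
2 terms, deg 9.
9+2=11


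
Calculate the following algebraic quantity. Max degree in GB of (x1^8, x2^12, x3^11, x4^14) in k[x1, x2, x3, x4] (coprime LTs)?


Pure powers, coprime LTs => already GB.
Degrees: 8, 12, 11, 14
Max=14


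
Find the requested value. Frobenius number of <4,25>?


gcd(4,25)=1 => F=ab-a-b=4*25-4-25=100-29=71


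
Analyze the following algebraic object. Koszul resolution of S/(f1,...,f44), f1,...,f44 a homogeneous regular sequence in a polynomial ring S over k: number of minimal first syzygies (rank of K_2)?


Regular sequence => Koszul complex is the minimal free resolution.
Syz_1 minimally generated by Koszul relations f_i*e_j - f_j*e_i (i<j): mu(Syz_1) = beta_2 = C(m,2) = m(m-1)/2
m=44
44*43/2 = 946


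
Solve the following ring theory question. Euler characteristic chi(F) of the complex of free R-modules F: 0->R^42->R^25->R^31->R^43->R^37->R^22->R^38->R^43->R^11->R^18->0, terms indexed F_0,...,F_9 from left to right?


chi = sum (-1)^i * rank:
(-1)^0*42=42
(-1)^1*25=-25
(-1)^2*31=31
(-1)^3*43=-43
(-1)^4*37=37
(-1)^5*22=-22
(-1)^6*38=38
(-1)^7*43=-43
(-1)^8*11=11
(-1)^9*18=-18
chi=8


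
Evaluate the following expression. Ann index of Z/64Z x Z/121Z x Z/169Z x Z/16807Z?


Exponent = lcm of the cyclic orders; pairwise coprime => product.
2^6*11^2*13^2*7^5=64*121*169*16807=21995925952


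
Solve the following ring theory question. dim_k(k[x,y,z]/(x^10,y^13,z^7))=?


Basis: x^iy^jz^k, i<10,j<13,k<7
10*13*7=910


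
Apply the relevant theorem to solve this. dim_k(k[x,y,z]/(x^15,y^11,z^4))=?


Basis: x^iy^jz^k, i<15,j<11,k<4
15*11*4=660


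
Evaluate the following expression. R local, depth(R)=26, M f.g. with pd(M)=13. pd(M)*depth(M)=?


pd+depth=26
depth=26-13=13
pd*depth=13*13=169


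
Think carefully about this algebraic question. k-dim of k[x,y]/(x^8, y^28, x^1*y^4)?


k[x,y]/I, I = (x^8, y^28, x^1*y^4)
Rect: 8x28=224. Corner: (8-1)x(28-4)=168.
dim = 224-168 = 56


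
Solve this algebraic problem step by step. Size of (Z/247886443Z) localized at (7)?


7-primary part: 247886443=7^8*43
Size=7^8=5764801


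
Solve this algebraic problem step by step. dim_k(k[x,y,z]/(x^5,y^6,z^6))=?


Basis: x^iy^jz^k, i<5,j<6,k<6
5*6*6=180


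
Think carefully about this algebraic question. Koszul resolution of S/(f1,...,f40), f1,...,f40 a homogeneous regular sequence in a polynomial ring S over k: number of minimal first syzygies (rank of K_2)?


Regular sequence => Koszul complex is the minimal free resolution.
Syz_1 minimally generated by Koszul relations f_i*e_j - f_j*e_i (i<j): mu(Syz_1) = beta_2 = C(m,2) = m(m-1)/2
m=40
40*39/2 = 780


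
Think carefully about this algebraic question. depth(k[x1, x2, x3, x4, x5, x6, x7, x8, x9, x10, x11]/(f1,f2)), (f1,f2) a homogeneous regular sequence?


depth(R)=11
depth(R/I)=11-2=9


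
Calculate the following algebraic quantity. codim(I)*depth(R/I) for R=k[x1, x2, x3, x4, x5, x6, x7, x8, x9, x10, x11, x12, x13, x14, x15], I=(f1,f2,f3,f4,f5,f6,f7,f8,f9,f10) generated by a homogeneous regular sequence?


codim=10, depth=dim(R/I)=15-10=5
Product=10*5=50


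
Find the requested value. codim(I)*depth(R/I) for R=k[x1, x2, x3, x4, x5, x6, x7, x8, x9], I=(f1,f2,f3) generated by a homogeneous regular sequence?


codim=3, depth=dim(R/I)=9-3=6
Product=3*6=18


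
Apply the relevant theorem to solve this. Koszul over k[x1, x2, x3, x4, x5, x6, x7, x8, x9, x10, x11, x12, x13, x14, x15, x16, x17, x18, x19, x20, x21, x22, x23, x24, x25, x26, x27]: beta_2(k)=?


C(n,i)=C(27,2)=351


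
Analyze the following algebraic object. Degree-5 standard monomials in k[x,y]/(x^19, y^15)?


k[x,y], I = (x^19, y^15), d = 5
Need i < 19 and d-i < 15.
Range: 0 <= i <= 5.
H(5) = 6


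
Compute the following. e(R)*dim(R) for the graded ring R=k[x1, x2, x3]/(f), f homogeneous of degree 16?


e(R)=deg(f)=16, dim(R)=3-1=2
e*dim=16*2=32


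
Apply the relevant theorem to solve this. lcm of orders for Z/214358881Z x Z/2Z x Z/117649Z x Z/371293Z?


Exponent = lcm of the cyclic orders; pairwise coprime => product.
11^8*2^1*7^6*13^5=214358881*2*117649*371293=18727356526433188634


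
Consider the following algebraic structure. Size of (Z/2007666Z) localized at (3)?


3-primary part: 2007666=3^10*34
Size=3^10=59049


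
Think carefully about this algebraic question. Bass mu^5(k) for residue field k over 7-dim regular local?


C(n,i)=C(7,5)=21


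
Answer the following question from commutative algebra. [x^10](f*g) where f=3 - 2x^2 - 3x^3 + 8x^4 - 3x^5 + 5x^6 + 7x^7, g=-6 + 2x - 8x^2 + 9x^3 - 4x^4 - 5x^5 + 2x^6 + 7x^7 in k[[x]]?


[x^10] = sum a_i*b_j, i+j=10
  -3*7=-21
  8*2=16
  -3*-5=15
  5*-4=-20
  7*9=63
Sum=53


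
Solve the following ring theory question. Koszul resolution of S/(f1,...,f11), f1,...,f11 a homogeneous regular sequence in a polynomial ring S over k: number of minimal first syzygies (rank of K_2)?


Regular sequence => Koszul complex is the minimal free resolution.
Syz_1 minimally generated by Koszul relations f_i*e_j - f_j*e_i (i<j): mu(Syz_1) = beta_2 = C(m,2) = m(m-1)/2
m=11
11*10/2 = 55


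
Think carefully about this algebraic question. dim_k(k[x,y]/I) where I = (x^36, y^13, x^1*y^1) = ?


k[x,y]/I, I = (x^36, y^13, x^1*y^1)
Rect: 36x13=468. Corner: (36-1)x(13-1)=420.
dim = 468-420 = 48


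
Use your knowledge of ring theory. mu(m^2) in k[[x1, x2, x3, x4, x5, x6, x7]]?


C(n+d-1,d)=C(8,2)=28


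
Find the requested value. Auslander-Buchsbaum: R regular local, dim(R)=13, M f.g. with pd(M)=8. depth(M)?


pd+depth=depth(R)=13
depth=13-8=5


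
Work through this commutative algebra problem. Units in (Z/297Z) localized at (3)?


Local ring = Z/27Z.
phi(27) = 3^2*(3-1) = 18


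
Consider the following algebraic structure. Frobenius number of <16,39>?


gcd(16,39)=1 => F=ab-a-b=16*39-16-39=624-55=569


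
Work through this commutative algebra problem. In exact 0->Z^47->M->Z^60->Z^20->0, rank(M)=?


Alt sum=0:
(-1)^0*47 + (-1)^1*? + (-1)^2*60 + (-1)^3*20=0
rank(M)=87


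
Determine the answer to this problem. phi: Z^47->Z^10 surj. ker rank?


rank(ker) = 47-10 = 37


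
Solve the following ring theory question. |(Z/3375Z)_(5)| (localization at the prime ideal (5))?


5-primary part: 3375=5^3*27
Size=5^3=125


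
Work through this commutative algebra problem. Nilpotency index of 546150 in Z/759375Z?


546150^k mod 759375:
k=1: 546150
k=2: 360000
k=3: 421875
k=4: 506250
k=5: 0
First zero at k = 5


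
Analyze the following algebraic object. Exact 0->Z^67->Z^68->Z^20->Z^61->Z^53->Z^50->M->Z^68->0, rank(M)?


Alt sum=0:
(-1)^0*67 + (-1)^1*68 + (-1)^2*20 + (-1)^3*61 + (-1)^4*53 + (-1)^5*50 + (-1)^6*? + (-1)^7*68=0
rank(M)=107


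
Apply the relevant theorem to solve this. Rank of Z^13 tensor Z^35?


rank(M(x)N) = rank(M)*rank(N)
13*35 = 455


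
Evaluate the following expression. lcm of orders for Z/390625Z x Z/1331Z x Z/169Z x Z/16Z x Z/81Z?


Exponent = lcm of the cyclic orders; pairwise coprime => product.
5^8*11^3*13^2*2^4*3^4=390625*1331*169*16*81=113875368750000


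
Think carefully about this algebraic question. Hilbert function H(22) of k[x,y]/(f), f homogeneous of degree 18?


H(t)=d for t>=d-1.
d=18, t=22
H(22)=18


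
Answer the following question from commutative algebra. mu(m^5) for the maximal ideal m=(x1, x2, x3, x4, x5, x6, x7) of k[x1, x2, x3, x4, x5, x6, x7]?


Graded Nakayama: mu(m^d) = dim_k (m^d/m^(d+1)) = #degree-5 monomials in 7 vars
C(n+d-1,d)=C(11,5)=462


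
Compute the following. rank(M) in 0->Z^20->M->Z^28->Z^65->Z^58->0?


Alt sum=0:
(-1)^0*20 + (-1)^1*? + (-1)^2*28 + (-1)^3*65 + (-1)^4*58=0
rank(M)=41


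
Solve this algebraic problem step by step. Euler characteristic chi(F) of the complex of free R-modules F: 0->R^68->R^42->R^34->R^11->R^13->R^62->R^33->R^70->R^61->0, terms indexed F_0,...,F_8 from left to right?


chi = sum (-1)^i * rank:
(-1)^0*68=68
(-1)^1*42=-42
(-1)^2*34=34
(-1)^3*11=-11
(-1)^4*13=13
(-1)^5*62=-62
(-1)^6*33=33
(-1)^7*70=-70
(-1)^8*61=61
chi=24


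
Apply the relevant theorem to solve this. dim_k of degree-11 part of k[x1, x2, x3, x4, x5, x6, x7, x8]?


C(d+n-1,n-1)=C(18,7)=31824


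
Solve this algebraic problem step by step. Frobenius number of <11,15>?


gcd(11,15)=1 => F=ab-a-b=11*15-11-15=165-26=139


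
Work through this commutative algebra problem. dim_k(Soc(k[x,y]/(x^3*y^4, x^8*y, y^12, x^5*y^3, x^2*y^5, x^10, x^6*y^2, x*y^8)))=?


Socle = ann(m) = span of standard monomials u with x*u, y*u in I (staircase corners).
Minimal generators: x^10, x^8*y, x^6*y^2, x^5*y^3, x^3*y^4, x^2*y^5, x*y^8, y^12
Corners: y^11, xy^7, x^2y^4, x^4y^3, x^5y^2, x^7y, x^9
Socle dim=7


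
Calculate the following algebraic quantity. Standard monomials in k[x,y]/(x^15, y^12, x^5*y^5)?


k[x,y]/I, I = (x^15, y^12, x^5*y^5)
Rect: 15x12=180. Corner: (15-5)x(12-5)=70.
dim = 180-70 = 110


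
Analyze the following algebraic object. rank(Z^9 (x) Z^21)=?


rank(M(x)N) = rank(M)*rank(N)
9*21 = 189


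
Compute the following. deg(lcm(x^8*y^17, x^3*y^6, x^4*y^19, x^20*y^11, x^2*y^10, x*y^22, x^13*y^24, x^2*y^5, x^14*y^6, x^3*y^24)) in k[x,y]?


lcm = componentwise max:
x: max(8,3,4,20,2,1,13,2,14,3)=20
y: max(17,6,19,11,10,22,24,5,6,24)=24
Total=20+24=44


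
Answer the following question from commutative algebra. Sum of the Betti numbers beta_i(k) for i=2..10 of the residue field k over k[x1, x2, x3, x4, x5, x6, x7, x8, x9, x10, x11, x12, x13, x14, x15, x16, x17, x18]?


Koszul resolution: beta_i(k)=C(n,i), n=18
C(18,2)=153, C(18,3)=816, C(18,4)=3060, C(18,5)=8568, C(18,6)=18564, C(18,7)=31824, C(18,8)=43758, C(18,9)=48620, C(18,10)=43758
Sum=199121


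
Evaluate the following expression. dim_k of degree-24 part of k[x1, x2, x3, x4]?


C(d+n-1,n-1)=C(27,3)=2925


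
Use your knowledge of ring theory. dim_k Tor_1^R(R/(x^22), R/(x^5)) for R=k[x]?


Tor_1(R/I,R/J)=(I cap J)/IJ=(x^22)/(x^27)
dim=27-22=min(22,5)=5


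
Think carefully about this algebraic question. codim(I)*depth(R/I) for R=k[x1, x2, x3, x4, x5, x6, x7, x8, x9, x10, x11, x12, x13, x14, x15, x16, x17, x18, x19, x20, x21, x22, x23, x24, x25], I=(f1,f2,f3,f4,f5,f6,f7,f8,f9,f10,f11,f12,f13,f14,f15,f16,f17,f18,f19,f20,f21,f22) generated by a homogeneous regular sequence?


codim=22, depth=dim(R/I)=25-22=3
Product=22*3=66


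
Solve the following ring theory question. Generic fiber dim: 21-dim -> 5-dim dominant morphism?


dim(fiber)=dim(X)-dim(Y)=21-5=16


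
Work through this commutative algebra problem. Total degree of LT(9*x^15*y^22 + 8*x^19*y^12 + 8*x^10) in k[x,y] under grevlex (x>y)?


LT: 9*x^15*y^22
deg_x=15, deg_y=22
Total=15+22=37


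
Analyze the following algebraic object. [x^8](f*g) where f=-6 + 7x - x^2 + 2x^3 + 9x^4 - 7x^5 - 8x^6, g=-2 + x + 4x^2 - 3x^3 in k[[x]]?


[x^8] = sum a_i*b_j, i+j=8
  -7*-3=21
  -8*4=-32
Sum=-11
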